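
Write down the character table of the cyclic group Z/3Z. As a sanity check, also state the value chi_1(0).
Character table of Z/3Z (irreps indexed chi_0,...,chi_2 with chi_k(m) = zeta_3^(k*m), zeta_3 = exp(2*pi*i/3)):
  irrep \ class  {0} (size 1)  {1} (size 1)    {2} (size 1)  
  chi_0          1             1               1             
  chi_1          1             exp(2*I*pi/3)   exp(-2*I*pi/3)
  chi_2          1             exp(-2*I*pi/3)  exp(2*I*pi/3) 

Spot check: chi_1(0) = zeta_3^(1*0) = zeta_3^0 = 1.

Derivation: Z/3Z is abelian, so all 3 irreducible complex representations are 1-dimensional. They are given by chi_k(m) = zeta_3^(k*m) for k = 0,...,2. Row orthogonality: sum_m chi_k(m) conj(chi_l(m)) = 3 * [k = l].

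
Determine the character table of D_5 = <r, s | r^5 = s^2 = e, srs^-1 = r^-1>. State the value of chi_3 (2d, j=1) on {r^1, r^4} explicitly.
Conjugacy classes: {e} of size 1, {r^1, r^4} of size 2, {r^2, r^3} of size 2, {s, sr, ..., sr^4} of size 5.
Character table:
  irrep \ class              {e} (size 1)  {r^1, r^4} (size 2)  {r^2, r^3} (size 2)  {s, sr, ..., sr^4} (size 5)
  chi_1 (triv)               1             1                    1                    1                          
  chi_2 (sign: r->1, s->-1)  1             1                    1                    -1                         
  chi_3 (2d, j=1)            2             -1/2 + sqrt(5)/2     -sqrt(5)/2 - 1/2     0                          
  chi_4 (2d, j=2)            2             -sqrt(5)/2 - 1/2     -1/2 + sqrt(5)/2     0                          

Spot check: chi_3 (2d, j=1) on {r^1, r^4} = -1/2 + sqrt(5)/2.

Proof sketch: D_5 has order 2*5 = 10 with 4 conjugacy classes, hence 4 irreducibles. Sum of squared dims 1 + 1 + 4 + 4 = 10 = |G|. Linear characters come from the abelianisation; the 2-dimensional irreps have character r^k -> 2*cos(2*pi*j*k/5), reflections -> 0.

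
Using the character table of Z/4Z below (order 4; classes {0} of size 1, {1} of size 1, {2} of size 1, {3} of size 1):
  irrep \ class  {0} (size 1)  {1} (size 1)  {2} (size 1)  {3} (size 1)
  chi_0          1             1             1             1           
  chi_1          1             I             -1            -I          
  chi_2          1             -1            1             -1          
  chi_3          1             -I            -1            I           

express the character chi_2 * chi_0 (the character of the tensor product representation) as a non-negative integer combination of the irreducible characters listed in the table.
chi_2 tensor chi_0 = chi_2 (all other irreducibles have multiplicity 0).

Details: The character of a tensor product is the pointwise product (chi_2 * chi_0)(C) = chi_2(C) * chi_0(C):
  {0}: (1)*(1), {1}: (-1)*(1), {2}: (1)*(1), {3}: (-1)*(1)
so (chi_2 * chi_0) takes values
  {0} -> 1, {1} -> -1, {2} -> 1, {3} -> -1.
Now take the inner product of this character with each irreducible chi from the table, <chi_2*chi_0, chi> = (1/4) sum_C |C| (chi_2*chi_0)(C) conj(chi(C)):
  <chi_2*chi_0, chi_0> = (1/4)[1*(1)*conj(1) + 1*(-1)*conj(1) + 1*(1)*conj(1) + 1*(-1)*conj(1)]
      = (1/4)[(1) + (-1) + (1) + (-1)] = 0/4 = 0
  <chi_2*chi_0, chi_1> = (1/4)[1*(1)*conj(1) + 1*(-1)*conj(I) + 1*(1)*conj(-1) + 1*(-1)*conj(-I)]
      = (1/4)[(1) + (I) + (-1) + (-I)] = 0/4 = 0
  <chi_2*chi_0, chi_2> = (1/4)[1*(1)*conj(1) + 1*(-1)*conj(-1) + 1*(1)*conj(1) + 1*(-1)*conj(-1)]
      = (1/4)[(1) + (1) + (1) + (1)] = 4/4 = 1
  <chi_2*chi_0, chi_3> = (1/4)[1*(1)*conj(1) + 1*(-1)*conj(-I) + 1*(1)*conj(-1) + 1*(-1)*conj(I)]
      = (1/4)[(1) + (-I) + (-1) + (I)] = 0/4 = 0
(Exp terms are combined using exp(i*s)*conj(exp(i*t)) = exp(i*(s-t)), and sums of them are collapsed using the identity that for every m > 1 the m distinct m-th roots of unity sum to 0, e.g. 1 + exp(2*I*pi/3) + exp(-2*I*pi/3) = 0.)
Hence the multiplicities are chi_2: 1. Dimension check: dim(chi_2)*dim(chi_0) = 1*1 = 1 and sum (mult * dim) = 1*1 = 1.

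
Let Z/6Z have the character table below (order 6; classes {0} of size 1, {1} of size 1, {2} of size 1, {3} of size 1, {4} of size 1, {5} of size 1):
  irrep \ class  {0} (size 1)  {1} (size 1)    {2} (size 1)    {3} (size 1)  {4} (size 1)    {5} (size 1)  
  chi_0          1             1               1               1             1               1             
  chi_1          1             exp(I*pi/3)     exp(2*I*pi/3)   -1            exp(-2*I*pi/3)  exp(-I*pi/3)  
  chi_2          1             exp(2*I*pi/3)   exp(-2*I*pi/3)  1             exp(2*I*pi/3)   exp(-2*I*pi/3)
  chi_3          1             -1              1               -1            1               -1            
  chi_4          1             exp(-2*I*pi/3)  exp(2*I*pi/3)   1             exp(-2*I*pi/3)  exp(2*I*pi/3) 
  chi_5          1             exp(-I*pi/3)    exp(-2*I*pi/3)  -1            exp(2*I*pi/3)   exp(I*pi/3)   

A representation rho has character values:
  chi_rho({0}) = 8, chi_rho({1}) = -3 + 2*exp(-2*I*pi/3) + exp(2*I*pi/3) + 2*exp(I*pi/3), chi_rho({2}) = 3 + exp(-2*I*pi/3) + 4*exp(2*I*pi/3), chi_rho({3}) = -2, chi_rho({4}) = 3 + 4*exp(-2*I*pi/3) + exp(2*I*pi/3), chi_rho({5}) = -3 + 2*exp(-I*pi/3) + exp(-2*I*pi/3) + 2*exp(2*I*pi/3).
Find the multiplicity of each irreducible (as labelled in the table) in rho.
Multiplicities: chi_0: 0, chi_1: 2, chi_2: 1, chi_3: 3, chi_4: 2, chi_5: 0.

Solution. Use <chi_rho, chi> = (1/|G|) sum_C |C| * chi_rho(C) * conj(chi(C)) with |G| = 6 for each irreducible chi in the table:
  <chi_rho, chi_0> = (1/6)[1*(8)*conj(1) + 1*(-3 + 2*exp(-2*I*pi/3) + exp(2*I*pi/3) + 2*exp(I*pi/3))*conj(1) + 1*(3 + exp(-2*I*pi/3) + 4*exp(2*I*pi/3))*conj(1) + 1*(-2)*conj(1) + 1*(3 + 4*exp(-2*I*pi/3) + exp(2*I*pi/3))*conj(1) + 1*(-3 + 2*exp(-I*pi/3) + exp(-2*I*pi/3) + 2*exp(2*I*pi/3))*conj(1)]
      = (1/6)[(8) + (-3 + 2*exp(-2*I*pi/3) + exp(2*I*pi/3) + 2*exp(I*pi/3)) + (3 + exp(-2*I*pi/3) + 4*exp(2*I*pi/3)) + (-2) + (3 + 4*exp(-2*I*pi/3) + exp(2*I*pi/3)) + (-3 + 2*exp(-I*pi/3) + exp(-2*I*pi/3) + 2*exp(2*I*pi/3))] = 0/6 = 0
  <chi_rho, chi_1> = (1/6)[1*(8)*conj(1) + 1*(-3 + 2*exp(-2*I*pi/3) + exp(2*I*pi/3) + 2*exp(I*pi/3))*conj(exp(I*pi/3)) + 1*(3 + exp(-2*I*pi/3) + 4*exp(2*I*pi/3))*conj(exp(2*I*pi/3)) + 1*(-2)*conj(-1) + 1*(3 + 4*exp(-2*I*pi/3) + exp(2*I*pi/3))*conj(exp(-2*I*pi/3)) + 1*(-3 + 2*exp(-I*pi/3) + exp(-2*I*pi/3) + 2*exp(2*I*pi/3))*conj(exp(-I*pi/3))]
      = (1/6)[(8) + (exp(I*pi/3) - 3*exp(-I*pi/3)) + (4 + 3*exp(-2*I*pi/3) + exp(2*I*pi/3)) + (2) + (4 + exp(-2*I*pi/3) + 3*exp(2*I*pi/3)) + (-3*exp(I*pi/3) + exp(-I*pi/3))] = 12/6 = 2
  <chi_rho, chi_2> = (1/6)[1*(8)*conj(1) + 1*(-3 + 2*exp(-2*I*pi/3) + exp(2*I*pi/3) + 2*exp(I*pi/3))*conj(exp(2*I*pi/3)) + 1*(3 + exp(-2*I*pi/3) + 4*exp(2*I*pi/3))*conj(exp(-2*I*pi/3)) + 1*(-2)*conj(1) + 1*(3 + 4*exp(-2*I*pi/3) + exp(2*I*pi/3))*conj(exp(2*I*pi/3)) + 1*(-3 + 2*exp(-I*pi/3) + exp(-2*I*pi/3) + 2*exp(2*I*pi/3))*conj(exp(-2*I*pi/3))]
      = (1/6)[(8) + (1 + 2*exp(-I*pi/3) + 2*exp(2*I*pi/3) - 3*exp(-2*I*pi/3)) + (1 + 4*exp(-2*I*pi/3) + 3*exp(2*I*pi/3)) + (-2) + (1 + 3*exp(-2*I*pi/3) + 4*exp(2*I*pi/3)) + (1 - 3*exp(2*I*pi/3) + 2*exp(-2*I*pi/3) + 2*exp(I*pi/3))] = 6/6 = 1
  <chi_rho, chi_3> = (1/6)[1*(8)*conj(1) + 1*(-3 + 2*exp(-2*I*pi/3) + exp(2*I*pi/3) + 2*exp(I*pi/3))*conj(-1) + 1*(3 + exp(-2*I*pi/3) + 4*exp(2*I*pi/3))*conj(1) + 1*(-2)*conj(-1) + 1*(3 + 4*exp(-2*I*pi/3) + exp(2*I*pi/3))*conj(1) + 1*(-3 + 2*exp(-I*pi/3) + exp(-2*I*pi/3) + 2*exp(2*I*pi/3))*conj(-1)]
      = (1/6)[(8) + (3 - 2*exp(I*pi/3) - exp(2*I*pi/3) - 2*exp(-2*I*pi/3)) + (3 + exp(-2*I*pi/3) + 4*exp(2*I*pi/3)) + (2) + (3 + 4*exp(-2*I*pi/3) + exp(2*I*pi/3)) + (3 - 2*exp(2*I*pi/3) - exp(-2*I*pi/3) - 2*exp(-I*pi/3))] = 18/6 = 3
  <chi_rho, chi_4> = (1/6)[1*(8)*conj(1) + 1*(-3 + 2*exp(-2*I*pi/3) + exp(2*I*pi/3) + 2*exp(I*pi/3))*conj(exp(-2*I*pi/3)) + 1*(3 + exp(-2*I*pi/3) + 4*exp(2*I*pi/3))*conj(exp(2*I*pi/3)) + 1*(-2)*conj(1) + 1*(3 + 4*exp(-2*I*pi/3) + exp(2*I*pi/3))*conj(exp(-2*I*pi/3)) + 1*(-3 + 2*exp(-I*pi/3) + exp(-2*I*pi/3) + 2*exp(2*I*pi/3))*conj(exp(2*I*pi/3))]
      = (1/6)[(8) + (-3*exp(2*I*pi/3) + exp(-2*I*pi/3)) + (4 + 3*exp(-2*I*pi/3) + exp(2*I*pi/3)) + (-2) + (4 + exp(-2*I*pi/3) + 3*exp(2*I*pi/3)) + (exp(2*I*pi/3) - 3*exp(-2*I*pi/3))] = 12/6 = 2
  <chi_rho, chi_5> = (1/6)[1*(8)*conj(1) + 1*(-3 + 2*exp(-2*I*pi/3) + exp(2*I*pi/3) + 2*exp(I*pi/3))*conj(exp(-I*pi/3)) + 1*(3 + exp(-2*I*pi/3) + 4*exp(2*I*pi/3))*conj(exp(-2*I*pi/3)) + 1*(-2)*conj(-1) + 1*(3 + 4*exp(-2*I*pi/3) + exp(2*I*pi/3))*conj(exp(2*I*pi/3)) + 1*(-3 + 2*exp(-I*pi/3) + exp(-2*I*pi/3) + 2*exp(2*I*pi/3))*conj(exp(I*pi/3))]
      = (1/6)[(8) + (-1 - 3*exp(I*pi/3) + 2*exp(-I*pi/3) + 2*exp(2*I*pi/3)) + (1 + 4*exp(-2*I*pi/3) + 3*exp(2*I*pi/3)) + (2) + (1 + 3*exp(-2*I*pi/3) + 4*exp(2*I*pi/3)) + (-1 + 2*exp(-2*I*pi/3) + 2*exp(I*pi/3) - 3*exp(-I*pi/3))] = 0/6 = 0
(Exp terms are combined using exp(i*s)*conj(exp(i*t)) = exp(i*(s-t)), and sums of them are collapsed using the identity that for every m > 1 the m distinct m-th roots of unity sum to 0, e.g. 1 + exp(2*I*pi/3) + exp(-2*I*pi/3) = 0.)
Dimension check: dim(rho) = sum (mult * dim) = 0*1 + 2*1 + 1*1 + 3*1 + 2*1 + 0*1 = 8 = chi_rho(e) = 8.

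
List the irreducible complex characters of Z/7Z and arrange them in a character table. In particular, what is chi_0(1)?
Character table of Z/7Z (irreps indexed chi_0,...,chi_6 with chi_k(m) = zeta_7^(k*m), zeta_7 = exp(2*pi*i/7)):
  irrep \ class  {0} (size 1)  {1} (size 1)    {2} (size 1)    {3} (size 1)    {4} (size 1)    {5} (size 1)    {6} (size 1)  
  chi_0          1             1               1               1               1               1               1             
  chi_1          1             exp(2*I*pi/7)   exp(4*I*pi/7)   exp(6*I*pi/7)   exp(-6*I*pi/7)  exp(-4*I*pi/7)  exp(-2*I*pi/7)
  chi_2          1             exp(4*I*pi/7)   exp(-6*I*pi/7)  exp(-2*I*pi/7)  exp(2*I*pi/7)   exp(6*I*pi/7)   exp(-4*I*pi/7)
  chi_3          1             exp(6*I*pi/7)   exp(-2*I*pi/7)  exp(4*I*pi/7)   exp(-4*I*pi/7)  exp(2*I*pi/7)   exp(-6*I*pi/7)
  chi_4          1             exp(-6*I*pi/7)  exp(2*I*pi/7)   exp(-4*I*pi/7)  exp(4*I*pi/7)   exp(-2*I*pi/7)  exp(6*I*pi/7) 
  chi_5          1             exp(-4*I*pi/7)  exp(6*I*pi/7)   exp(2*I*pi/7)   exp(-2*I*pi/7)  exp(-6*I*pi/7)  exp(4*I*pi/7) 
  chi_6          1             exp(-2*I*pi/7)  exp(-4*I*pi/7)  exp(-6*I*pi/7)  exp(6*I*pi/7)   exp(4*I*pi/7)   exp(2*I*pi/7) 

Spot check: chi_0(1) = zeta_7^(0*1) = zeta_7^0 = 1.

Z/7Z is abelian, so all 7 irreducible complex representations are 1-dimensional. They are given by chi_k(m) = zeta_7^(k*m) for k = 0,...,6. Row orthogonality: sum_m chi_k(m) conj(chi_l(m)) = 7 * [k = l].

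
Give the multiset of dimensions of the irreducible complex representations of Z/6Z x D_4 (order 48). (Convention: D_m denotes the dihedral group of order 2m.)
Dimensions: 1, 1, 1, 1, 1, 1, 1, 1, 1, 1, 1, 1, 1, 1, 1, 1, 1, 1, 1, 1, 1, 1, 1, 1, 2, 2, 2, 2, 2, 2

Reasoning: There are 30 irreducibles (= number of conjugacy classes). Their dimensions d_i satisfy sum d_i^2 = |G| = 48: 1 + 1 + 1 + 1 + 1 + 1 + 1 + 1 + 1 + 1 + 1 + 1 + 1 + 1 + 1 + 1 + 1 + 1 + 1 + 1 + 1 + 1 + 1 + 1 + 4 + 4 + 4 + 4 + 4 + 4 = 48. (For the product with Z/6Z: each of the 6 1-dim characters of Z/6Z tensors with each irrep of D_4, giving 6 copies of each D_4-dimension.)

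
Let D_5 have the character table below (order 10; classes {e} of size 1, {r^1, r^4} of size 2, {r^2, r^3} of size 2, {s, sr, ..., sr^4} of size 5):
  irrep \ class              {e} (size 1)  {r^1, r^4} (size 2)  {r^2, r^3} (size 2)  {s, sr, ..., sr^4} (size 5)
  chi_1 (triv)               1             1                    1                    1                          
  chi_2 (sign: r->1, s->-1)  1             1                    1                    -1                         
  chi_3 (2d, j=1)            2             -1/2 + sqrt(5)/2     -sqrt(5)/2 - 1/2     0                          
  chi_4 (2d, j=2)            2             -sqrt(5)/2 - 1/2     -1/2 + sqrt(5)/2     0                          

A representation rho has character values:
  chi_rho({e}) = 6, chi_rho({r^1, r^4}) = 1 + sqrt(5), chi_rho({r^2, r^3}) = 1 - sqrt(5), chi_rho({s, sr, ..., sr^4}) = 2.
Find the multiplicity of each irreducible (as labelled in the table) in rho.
Multiplicities: chi_1: 2, chi_2: 0, chi_3: 2, chi_4: 0.

Solution. Use <chi_rho, chi> = (1/|G|) sum_C |C| * chi_rho(C) * conj(chi(C)) with |G| = 10 for each irreducible chi in the table:
  <chi_rho, chi_1> = (1/10)[1*(6)*conj(1) + 2*(1 + sqrt(5))*conj(1) + 2*(1 - sqrt(5))*conj(1) + 5*(2)*conj(1)]
      = (1/10)[(6) + (2 + 2*sqrt(5)) + (2 - 2*sqrt(5)) + (10)] = 20/10 = 2
  <chi_rho, chi_2> = (1/10)[1*(6)*conj(1) + 2*(1 + sqrt(5))*conj(1) + 2*(1 - sqrt(5))*conj(1) + 5*(2)*conj(-1)]
      = (1/10)[(6) + (2 + 2*sqrt(5)) + (2 - 2*sqrt(5)) + (-10)] = 0/10 = 0
  <chi_rho, chi_3> = (1/10)[1*(6)*conj(2) + 2*(1 + sqrt(5))*conj(-1/2 + sqrt(5)/2) + 2*(1 - sqrt(5))*conj(-sqrt(5)/2 - 1/2) + 5*(2)*conj(0)]
      = (1/10)[(12) + (4) + (4) + (0)] = 20/10 = 2
  <chi_rho, chi_4> = (1/10)[1*(6)*conj(2) + 2*(1 + sqrt(5))*conj(-sqrt(5)/2 - 1/2) + 2*(1 - sqrt(5))*conj(-1/2 + sqrt(5)/2) + 5*(2)*conj(0)]
      = (1/10)[(12) + (-6 - 2*sqrt(5)) + (-6 + 2*sqrt(5)) + (0)] = 0/10 = 0
Dimension check: dim(rho) = sum (mult * dim) = 2*1 + 0*1 + 2*2 + 0*2 = 6 = chi_rho(e) = 6.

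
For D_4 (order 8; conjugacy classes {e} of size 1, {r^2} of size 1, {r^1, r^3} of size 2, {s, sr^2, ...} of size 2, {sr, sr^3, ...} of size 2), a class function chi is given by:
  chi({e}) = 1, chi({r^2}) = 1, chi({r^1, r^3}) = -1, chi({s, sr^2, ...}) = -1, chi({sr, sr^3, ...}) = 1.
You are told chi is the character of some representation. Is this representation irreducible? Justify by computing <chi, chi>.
Irreducible: <chi, chi> = 1.

Solution. <chi, chi> = (1/|G|) sum_C |C| * |chi(C)|^2 = (1/8)[1*|1|^2 + 1*|1|^2 + 2*|-1|^2 + 2*|-1|^2 + 2*|1|^2]
  = (1/8)[(1) + (1) + (2) + (2) + (2)] = 8/8 = 1.
A character is irreducible iff <chi, chi> = 1, so this representation is irreducible.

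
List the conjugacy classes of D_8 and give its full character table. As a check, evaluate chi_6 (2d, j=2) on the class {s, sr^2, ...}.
Conjugacy classes: {e} of size 1, {r^4} of size 1, {r^1, r^7} of size 2, {r^2, r^6} of size 2, {r^3, r^5} of size 2, {s, sr^2, ...} of size 4, {sr, sr^3, ...} of size 4.
Character table:
  irrep \ class              {e} (size 1)  {r^4} (size 1)  {r^1, r^7} (size 2)  {r^2, r^6} (size 2)  {r^3, r^5} (size 2)  {s, sr^2, ...} (size 4)  {sr, sr^3, ...} (size 4)
  chi_1 (triv)               1             1               1                    1                    1                    1                        1                       
  chi_2 (sign: r->1, s->-1)  1             1               1                    1                    1                    -1                       -1                      
  chi_3 (r->-1, s->1)        1             1               -1                   1                    -1                   1                        -1                      
  chi_4 (r->-1, s->-1)       1             1               -1                   1                    -1                   -1                       1                       
  chi_5 (2d, j=1)            2             -2              sqrt(2)              0                    -sqrt(2)             0                        0                       
  chi_6 (2d, j=2)            2             2               0                    -2                   0                    0                        0                       
  chi_7 (2d, j=3)            2             -2              -sqrt(2)             0                    sqrt(2)              0                        0                       

Spot check: chi_6 (2d, j=2) on {s, sr^2, ...} = 0.

Details: D_8 has order 2*8 = 16 with 7 conjugacy classes, hence 7 irreducibles. Sum of squared dims 1 + 1 + 1 + 1 + 4 + 4 + 4 = 16 = |G|. Linear characters come from the abelianisation; the 2-dimensional irreps have character r^k -> 2*cos(2*pi*j*k/8), reflections -> 0.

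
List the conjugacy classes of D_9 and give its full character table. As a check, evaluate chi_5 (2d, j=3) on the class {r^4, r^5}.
Conjugacy classes: {e} of size 1, {r^1, r^8} of size 2, {r^2, r^7} of size 2, {r^3, r^6} of size 2, {r^4, r^5} of size 2, {s, sr, ..., sr^8} of size 9.
Character table:
  irrep \ class              {e} (size 1)  {r^1, r^8} (size 2)  {r^2, r^7} (size 2)  {r^3, r^6} (size 2)  {r^4, r^5} (size 2)  {s, sr, ..., sr^8} (size 9)
  chi_1 (triv)               1             1                    1                    1                    1                    1                          
  chi_2 (sign: r->1, s->-1)  1             1                    1                    1                    1                    -1                         
  chi_3 (2d, j=1)            2             2*cos(2*pi/9)        2*cos(4*pi/9)        -1                   -2*cos(pi/9)         0                          
  chi_4 (2d, j=2)            2             2*cos(4*pi/9)        -2*cos(pi/9)         -1                   2*cos(2*pi/9)        0                          
  chi_5 (2d, j=3)            2             -1                   -1                   2                    -1                   0                          
  chi_6 (2d, j=4)            2             -2*cos(pi/9)         2*cos(2*pi/9)        -1                   2*cos(4*pi/9)        0                          

Spot check: chi_5 (2d, j=3) on {r^4, r^5} = -1.

Justification: D_9 has order 2*9 = 18 with 6 conjugacy classes, hence 6 irreducibles. Sum of squared dims 1 + 1 + 4 + 4 + 4 + 4 = 18 = |G|. Linear characters come from the abelianisation; the 2-dimensional irreps have character r^k -> 2*cos(2*pi*j*k/9), reflections -> 0.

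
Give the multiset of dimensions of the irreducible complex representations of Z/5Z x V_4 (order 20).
Dimensions: 1, 1, 1, 1, 1, 1, 1, 1, 1, 1, 1, 1, 1, 1, 1, 1, 1, 1, 1, 1

Reasoning: There are 20 irreducibles (= number of conjugacy classes). Their dimensions d_i satisfy sum d_i^2 = |G| = 20: 1 + 1 + 1 + 1 + 1 + 1 + 1 + 1 + 1 + 1 + 1 + 1 + 1 + 1 + 1 + 1 + 1 + 1 + 1 + 1 = 20. (For the product with Z/5Z: each of the 5 1-dim characters of Z/5Z tensors with each irrep of V_4, giving 5 copies of each V_4-dimension.)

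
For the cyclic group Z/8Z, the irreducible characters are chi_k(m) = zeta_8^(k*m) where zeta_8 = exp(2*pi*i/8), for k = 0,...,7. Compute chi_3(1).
chi_3(1) = zeta_8^3 = exp(3*I*pi/4)

Why: chi_3(1) = zeta_8^(3*1) = zeta_8^3. Since zeta_8^8 = 1, this equals zeta_8^3 = exp(2*pi*i*3/8) = exp(3*I*pi/4).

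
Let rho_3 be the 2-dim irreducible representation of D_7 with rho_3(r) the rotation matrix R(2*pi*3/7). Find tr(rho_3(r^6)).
chi_{rho_3}(r^6) = 2*cos(2*pi*3*6/7) = -2*cos(pi/7)

Proof sketch: rho_3(r^6) is rotation by angle 2*pi*3*6/7, whose trace is 2*cos(2*pi*3*6/7) = -2*cos(pi/7).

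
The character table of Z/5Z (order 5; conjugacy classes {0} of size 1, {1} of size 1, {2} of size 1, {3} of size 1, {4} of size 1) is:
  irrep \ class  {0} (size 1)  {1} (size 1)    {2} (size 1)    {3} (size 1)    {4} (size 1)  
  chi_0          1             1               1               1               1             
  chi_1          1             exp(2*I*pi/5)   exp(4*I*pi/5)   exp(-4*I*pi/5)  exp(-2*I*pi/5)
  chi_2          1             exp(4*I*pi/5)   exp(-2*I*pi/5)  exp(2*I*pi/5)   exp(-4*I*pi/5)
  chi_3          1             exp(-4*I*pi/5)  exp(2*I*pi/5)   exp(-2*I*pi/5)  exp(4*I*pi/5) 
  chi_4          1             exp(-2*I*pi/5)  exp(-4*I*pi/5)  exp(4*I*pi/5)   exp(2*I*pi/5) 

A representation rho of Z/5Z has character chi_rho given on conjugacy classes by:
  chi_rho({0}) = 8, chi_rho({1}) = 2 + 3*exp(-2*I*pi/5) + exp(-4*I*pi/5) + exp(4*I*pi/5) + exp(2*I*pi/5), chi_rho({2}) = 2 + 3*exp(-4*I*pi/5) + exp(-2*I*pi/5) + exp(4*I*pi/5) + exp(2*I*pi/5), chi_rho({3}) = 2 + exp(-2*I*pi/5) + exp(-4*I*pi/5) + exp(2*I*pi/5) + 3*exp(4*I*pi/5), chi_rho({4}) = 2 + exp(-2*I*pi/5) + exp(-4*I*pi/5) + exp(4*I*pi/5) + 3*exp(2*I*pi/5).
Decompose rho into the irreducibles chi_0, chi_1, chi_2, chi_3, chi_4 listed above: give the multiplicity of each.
Multiplicities: chi_0: 2, chi_1: 1, chi_2: 1, chi_3: 1, chi_4: 3.

Solution. Use <chi_rho, chi> = (1/|G|) sum_C |C| * chi_rho(C) * conj(chi(C)) with |G| = 5 for each irreducible chi in the table:
  <chi_rho, chi_0> = (1/5)[1*(8)*conj(1) + 1*(2 + 3*exp(-2*I*pi/5) + exp(-4*I*pi/5) + exp(4*I*pi/5) + exp(2*I*pi/5))*conj(1) + 1*(2 + 3*exp(-4*I*pi/5) + exp(-2*I*pi/5) + exp(4*I*pi/5) + exp(2*I*pi/5))*conj(1) + 1*(2 + exp(-2*I*pi/5) + exp(-4*I*pi/5) + exp(2*I*pi/5) + 3*exp(4*I*pi/5))*conj(1) + 1*(2 + exp(-2*I*pi/5) + exp(-4*I*pi/5) + exp(4*I*pi/5) + 3*exp(2*I*pi/5))*conj(1)]
      = (1/5)[(8) + (2 + 3*exp(-2*I*pi/5) + exp(-4*I*pi/5) + exp(4*I*pi/5) + exp(2*I*pi/5)) + (2 + 3*exp(-4*I*pi/5) + exp(-2*I*pi/5) + exp(4*I*pi/5) + exp(2*I*pi/5)) + (2 + exp(-2*I*pi/5) + exp(-4*I*pi/5) + exp(2*I*pi/5) + 3*exp(4*I*pi/5)) + (2 + exp(-2*I*pi/5) + exp(-4*I*pi/5) + exp(4*I*pi/5) + 3*exp(2*I*pi/5))] = 10/5 = 2
  <chi_rho, chi_1> = (1/5)[1*(8)*conj(1) + 1*(2 + 3*exp(-2*I*pi/5) + exp(-4*I*pi/5) + exp(4*I*pi/5) + exp(2*I*pi/5))*conj(exp(2*I*pi/5)) + 1*(2 + 3*exp(-4*I*pi/5) + exp(-2*I*pi/5) + exp(4*I*pi/5) + exp(2*I*pi/5))*conj(exp(4*I*pi/5)) + 1*(2 + exp(-2*I*pi/5) + exp(-4*I*pi/5) + exp(2*I*pi/5) + 3*exp(4*I*pi/5))*conj(exp(-4*I*pi/5)) + 1*(2 + exp(-2*I*pi/5) + exp(-4*I*pi/5) + exp(4*I*pi/5) + 3*exp(2*I*pi/5))*conj(exp(-2*I*pi/5))]
      = (1/5)[(8) + (1 + 2*exp(-2*I*pi/5) + 3*exp(-4*I*pi/5) + exp(4*I*pi/5) + exp(2*I*pi/5)) + (1 + 2*exp(-4*I*pi/5) + exp(-2*I*pi/5) + exp(4*I*pi/5) + 3*exp(2*I*pi/5)) + (1 + 3*exp(-2*I*pi/5) + exp(-4*I*pi/5) + exp(2*I*pi/5) + 2*exp(4*I*pi/5)) + (1 + exp(-2*I*pi/5) + exp(-4*I*pi/5) + 3*exp(4*I*pi/5) + 2*exp(2*I*pi/5))] = 5/5 = 1
  <chi_rho, chi_2> = (1/5)[1*(8)*conj(1) + 1*(2 + 3*exp(-2*I*pi/5) + exp(-4*I*pi/5) + exp(4*I*pi/5) + exp(2*I*pi/5))*conj(exp(4*I*pi/5)) + 1*(2 + 3*exp(-4*I*pi/5) + exp(-2*I*pi/5) + exp(4*I*pi/5) + exp(2*I*pi/5))*conj(exp(-2*I*pi/5)) + 1*(2 + exp(-2*I*pi/5) + exp(-4*I*pi/5) + exp(2*I*pi/5) + 3*exp(4*I*pi/5))*conj(exp(2*I*pi/5)) + 1*(2 + exp(-2*I*pi/5) + exp(-4*I*pi/5) + exp(4*I*pi/5) + 3*exp(2*I*pi/5))*conj(exp(-4*I*pi/5))]
      = (1/5)[(8) + (1 + 2*exp(-4*I*pi/5) + exp(-2*I*pi/5) + exp(2*I*pi/5) + 3*exp(4*I*pi/5)) + (1 + 3*exp(-2*I*pi/5) + exp(-4*I*pi/5) + exp(4*I*pi/5) + 2*exp(2*I*pi/5)) + (1 + 2*exp(-2*I*pi/5) + exp(-4*I*pi/5) + exp(4*I*pi/5) + 3*exp(2*I*pi/5)) + (1 + 3*exp(-4*I*pi/5) + exp(-2*I*pi/5) + exp(2*I*pi/5) + 2*exp(4*I*pi/5))] = 5/5 = 1
  <chi_rho, chi_3> = (1/5)[1*(8)*conj(1) + 1*(2 + 3*exp(-2*I*pi/5) + exp(-4*I*pi/5) + exp(4*I*pi/5) + exp(2*I*pi/5))*conj(exp(-4*I*pi/5)) + 1*(2 + 3*exp(-4*I*pi/5) + exp(-2*I*pi/5) + exp(4*I*pi/5) + exp(2*I*pi/5))*conj(exp(2*I*pi/5)) + 1*(2 + exp(-2*I*pi/5) + exp(-4*I*pi/5) + exp(2*I*pi/5) + 3*exp(4*I*pi/5))*conj(exp(-2*I*pi/5)) + 1*(2 + exp(-2*I*pi/5) + exp(-4*I*pi/5) + exp(4*I*pi/5) + 3*exp(2*I*pi/5))*conj(exp(4*I*pi/5))]
      = (1/5)[(8) + (1 + exp(-2*I*pi/5) + exp(-4*I*pi/5) + 2*exp(4*I*pi/5) + 3*exp(2*I*pi/5)) + (1 + 2*exp(-2*I*pi/5) + exp(-4*I*pi/5) + exp(2*I*pi/5) + 3*exp(4*I*pi/5)) + (1 + 3*exp(-4*I*pi/5) + exp(-2*I*pi/5) + exp(4*I*pi/5) + 2*exp(2*I*pi/5)) + (1 + 3*exp(-2*I*pi/5) + 2*exp(-4*I*pi/5) + exp(4*I*pi/5) + exp(2*I*pi/5))] = 5/5 = 1
  <chi_rho, chi_4> = (1/5)[1*(8)*conj(1) + 1*(2 + 3*exp(-2*I*pi/5) + exp(-4*I*pi/5) + exp(4*I*pi/5) + exp(2*I*pi/5))*conj(exp(-2*I*pi/5)) + 1*(2 + 3*exp(-4*I*pi/5) + exp(-2*I*pi/5) + exp(4*I*pi/5) + exp(2*I*pi/5))*conj(exp(-4*I*pi/5)) + 1*(2 + exp(-2*I*pi/5) + exp(-4*I*pi/5) + exp(2*I*pi/5) + 3*exp(4*I*pi/5))*conj(exp(4*I*pi/5)) + 1*(2 + exp(-2*I*pi/5) + exp(-4*I*pi/5) + exp(4*I*pi/5) + 3*exp(2*I*pi/5))*conj(exp(2*I*pi/5))]
      = (1/5)[(8) + (3 + exp(-2*I*pi/5) + exp(-4*I*pi/5) + exp(4*I*pi/5) + 2*exp(2*I*pi/5)) + (3 + exp(-2*I*pi/5) + exp(-4*I*pi/5) + exp(2*I*pi/5) + 2*exp(4*I*pi/5)) + (3 + 2*exp(-4*I*pi/5) + exp(-2*I*pi/5) + exp(4*I*pi/5) + exp(2*I*pi/5)) + (3 + 2*exp(-2*I*pi/5) + exp(-4*I*pi/5) + exp(4*I*pi/5) + exp(2*I*pi/5))] = 15/5 = 3
(Exp terms are combined using exp(i*s)*conj(exp(i*t)) = exp(i*(s-t)), and sums of them are collapsed using the identity that for every m > 1 the m distinct m-th roots of unity sum to 0, e.g. 1 + exp(2*I*pi/3) + exp(-2*I*pi/3) = 0.)
Dimension check: dim(rho) = sum (mult * dim) = 2*1 + 1*1 + 1*1 + 1*1 + 3*1 = 8 = chi_rho(e) = 8.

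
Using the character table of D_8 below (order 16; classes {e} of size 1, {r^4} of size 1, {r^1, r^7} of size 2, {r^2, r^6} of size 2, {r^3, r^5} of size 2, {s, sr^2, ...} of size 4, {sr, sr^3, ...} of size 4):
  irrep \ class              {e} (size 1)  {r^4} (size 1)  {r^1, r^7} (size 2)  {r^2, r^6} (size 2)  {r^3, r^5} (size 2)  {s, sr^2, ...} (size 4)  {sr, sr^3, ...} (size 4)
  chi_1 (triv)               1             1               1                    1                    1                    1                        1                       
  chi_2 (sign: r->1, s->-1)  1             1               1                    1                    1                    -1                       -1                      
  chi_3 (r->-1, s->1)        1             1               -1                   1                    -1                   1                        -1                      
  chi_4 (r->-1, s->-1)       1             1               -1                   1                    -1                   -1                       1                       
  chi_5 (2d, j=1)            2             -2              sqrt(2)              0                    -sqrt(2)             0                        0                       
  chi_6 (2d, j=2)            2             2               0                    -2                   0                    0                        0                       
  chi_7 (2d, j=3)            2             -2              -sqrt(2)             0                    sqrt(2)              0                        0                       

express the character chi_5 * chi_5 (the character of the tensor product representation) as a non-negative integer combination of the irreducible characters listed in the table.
chi_5 tensor chi_5 = chi_1 + chi_2 + chi_6 (all other irreducibles have multiplicity 0).

Solution. The character of a tensor product is the pointwise product (chi_5 * chi_5)(C) = chi_5(C) * chi_5(C):
  {e}: (2)*(2), {r^4}: (-2)*(-2), {r^1, r^7}: (sqrt(2))*(sqrt(2)), {r^2, r^6}: (0)*(0), {r^3, r^5}: (-sqrt(2))*(-sqrt(2)), {s, sr^2, ...}: (0)*(0), {sr, sr^3, ...}: (0)*(0)
so (chi_5 * chi_5) takes values
  {e} -> 4, {r^4} -> 4, {r^1, r^7} -> 2, {r^2, r^6} -> 0, {r^3, r^5} -> 2, {s, sr^2, ...} -> 0, {sr, sr^3, ...} -> 0.
Now take the inner product of this character with each irreducible chi from the table, <chi_5*chi_5, chi> = (1/16) sum_C |C| (chi_5*chi_5)(C) conj(chi(C)):
  <chi_5*chi_5, chi_1> = (1/16)[1*(4)*conj(1) + 1*(4)*conj(1) + 2*(2)*conj(1) + 2*(0)*conj(1) + 2*(2)*conj(1) + 4*(0)*conj(1) + 4*(0)*conj(1)]
      = (1/16)[(4) + (4) + (4) + (0) + (4) + (0) + (0)] = 16/16 = 1
  <chi_5*chi_5, chi_2> = (1/16)[1*(4)*conj(1) + 1*(4)*conj(1) + 2*(2)*conj(1) + 2*(0)*conj(1) + 2*(2)*conj(1) + 4*(0)*conj(-1) + 4*(0)*conj(-1)]
      = (1/16)[(4) + (4) + (4) + (0) + (4) + (0) + (0)] = 16/16 = 1
  <chi_5*chi_5, chi_3> = (1/16)[1*(4)*conj(1) + 1*(4)*conj(1) + 2*(2)*conj(-1) + 2*(0)*conj(1) + 2*(2)*conj(-1) + 4*(0)*conj(1) + 4*(0)*conj(-1)]
      = (1/16)[(4) + (4) + (-4) + (0) + (-4) + (0) + (0)] = 0/16 = 0
  <chi_5*chi_5, chi_4> = (1/16)[1*(4)*conj(1) + 1*(4)*conj(1) + 2*(2)*conj(-1) + 2*(0)*conj(1) + 2*(2)*conj(-1) + 4*(0)*conj(-1) + 4*(0)*conj(1)]
      = (1/16)[(4) + (4) + (-4) + (0) + (-4) + (0) + (0)] = 0/16 = 0
  <chi_5*chi_5, chi_5> = (1/16)[1*(4)*conj(2) + 1*(4)*conj(-2) + 2*(2)*conj(sqrt(2)) + 2*(0)*conj(0) + 2*(2)*conj(-sqrt(2)) + 4*(0)*conj(0) + 4*(0)*conj(0)]
      = (1/16)[(8) + (-8) + (4*sqrt(2)) + (0) + (-4*sqrt(2)) + (0) + (0)] = 0/16 = 0
  <chi_5*chi_5, chi_6> = (1/16)[1*(4)*conj(2) + 1*(4)*conj(2) + 2*(2)*conj(0) + 2*(0)*conj(-2) + 2*(2)*conj(0) + 4*(0)*conj(0) + 4*(0)*conj(0)]
      = (1/16)[(8) + (8) + (0) + (0) + (0) + (0) + (0)] = 16/16 = 1
  <chi_5*chi_5, chi_7> = (1/16)[1*(4)*conj(2) + 1*(4)*conj(-2) + 2*(2)*conj(-sqrt(2)) + 2*(0)*conj(0) + 2*(2)*conj(sqrt(2)) + 4*(0)*conj(0) + 4*(0)*conj(0)]
      = (1/16)[(8) + (-8) + (-4*sqrt(2)) + (0) + (4*sqrt(2)) + (0) + (0)] = 0/16 = 0
Hence the multiplicities are chi_1: 1, chi_2: 1, chi_6: 1. Dimension check: dim(chi_5)*dim(chi_5) = 2*2 = 4 and sum (mult * dim) = 1*1 + 1*1 + 1*2 = 4.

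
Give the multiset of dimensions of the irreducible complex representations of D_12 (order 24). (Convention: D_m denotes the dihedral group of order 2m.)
Dimensions: 1, 1, 1, 1, 2, 2, 2, 2, 2

Reasoning: There are 9 irreducibles (= number of conjugacy classes). Their dimensions d_i satisfy sum d_i^2 = |G| = 24: 1 + 1 + 1 + 1 + 4 + 4 + 4 + 4 + 4 = 24.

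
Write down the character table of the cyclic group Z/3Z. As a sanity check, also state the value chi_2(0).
Character table of Z/3Z (irreps indexed chi_0,...,chi_2 with chi_k(m) = zeta_3^(k*m), zeta_3 = exp(2*pi*i/3)):
  irrep \ class  {0} (size 1)  {1} (size 1)    {2} (size 1)  
  chi_0          1             1               1             
  chi_1          1             exp(2*I*pi/3)   exp(-2*I*pi/3)
  chi_2          1             exp(-2*I*pi/3)  exp(2*I*pi/3) 

Spot check: chi_2(0) = zeta_3^(2*0) = zeta_3^0 = 1.

Solution. Z/3Z is abelian, so all 3 irreducible complex representations are 1-dimensional. They are given by chi_k(m) = zeta_3^(k*m) for k = 0,...,2. Row orthogonality: sum_m chi_k(m) conj(chi_l(m)) = 3 * [k = l].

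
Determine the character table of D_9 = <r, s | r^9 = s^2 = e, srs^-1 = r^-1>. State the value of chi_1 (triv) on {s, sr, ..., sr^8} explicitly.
Conjugacy classes: {e} of size 1, {r^1, r^8} of size 2, {r^2, r^7} of size 2, {r^3, r^6} of size 2, {r^4, r^5} of size 2, {s, sr, ..., sr^8} of size 9.
Character table:
  irrep \ class              {e} (size 1)  {r^1, r^8} (size 2)  {r^2, r^7} (size 2)  {r^3, r^6} (size 2)  {r^4, r^5} (size 2)  {s, sr, ..., sr^8} (size 9)
  chi_1 (triv)               1             1                    1                    1                    1                    1                          
  chi_2 (sign: r->1, s->-1)  1             1                    1                    1                    1                    -1                         
  chi_3 (2d, j=1)            2             2*cos(2*pi/9)        2*cos(4*pi/9)        -1                   -2*cos(pi/9)         0                          
  chi_4 (2d, j=2)            2             2*cos(4*pi/9)        -2*cos(pi/9)         -1                   2*cos(2*pi/9)        0                          
  chi_5 (2d, j=3)            2             -1                   -1                   2                    -1                   0                          
  chi_6 (2d, j=4)            2             -2*cos(pi/9)         2*cos(2*pi/9)        -1                   2*cos(4*pi/9)        0                          

Spot check: chi_1 (triv) on {s, sr, ..., sr^8} = 1.

Reasoning: D_9 has order 2*9 = 18 with 6 conjugacy classes, hence 6 irreducibles. Sum of squared dims 1 + 1 + 4 + 4 + 4 + 4 = 18 = |G|. Linear characters come from the abelianisation; the 2-dimensional irreps have character r^k -> 2*cos(2*pi*j*k/9), reflections -> 0.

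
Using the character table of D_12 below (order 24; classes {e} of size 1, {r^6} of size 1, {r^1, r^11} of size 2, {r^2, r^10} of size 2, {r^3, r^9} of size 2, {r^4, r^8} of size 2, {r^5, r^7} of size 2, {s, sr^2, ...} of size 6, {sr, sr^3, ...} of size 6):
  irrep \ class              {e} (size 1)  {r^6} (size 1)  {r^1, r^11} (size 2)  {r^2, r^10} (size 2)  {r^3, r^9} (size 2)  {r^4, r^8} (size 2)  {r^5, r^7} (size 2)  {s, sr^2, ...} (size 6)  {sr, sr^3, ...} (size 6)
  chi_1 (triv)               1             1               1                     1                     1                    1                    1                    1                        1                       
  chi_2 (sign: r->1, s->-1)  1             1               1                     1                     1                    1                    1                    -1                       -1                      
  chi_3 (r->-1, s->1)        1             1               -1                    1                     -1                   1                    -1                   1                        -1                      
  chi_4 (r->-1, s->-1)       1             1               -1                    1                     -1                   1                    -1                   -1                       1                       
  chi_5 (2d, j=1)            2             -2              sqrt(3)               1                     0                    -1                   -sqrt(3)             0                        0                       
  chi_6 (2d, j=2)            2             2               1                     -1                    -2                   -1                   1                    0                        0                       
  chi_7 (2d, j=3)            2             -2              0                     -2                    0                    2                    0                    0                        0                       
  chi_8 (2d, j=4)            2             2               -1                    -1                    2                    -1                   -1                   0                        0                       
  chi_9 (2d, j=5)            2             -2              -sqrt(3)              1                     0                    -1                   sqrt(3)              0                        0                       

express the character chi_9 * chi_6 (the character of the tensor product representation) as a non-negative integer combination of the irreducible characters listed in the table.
chi_9 tensor chi_6 = chi_7 + chi_9 (all other irreducibles have multiplicity 0).

Details: The character of a tensor product is the pointwise product (chi_9 * chi_6)(C) = chi_9(C) * chi_6(C):
  {e}: (2)*(2), {r^6}: (-2)*(2), {r^1, r^11}: (-sqrt(3))*(1), {r^2, r^10}: (1)*(-1), {r^3, r^9}: (0)*(-2), {r^4, r^8}: (-1)*(-1), {r^5, r^7}: (sqrt(3))*(1), {s, sr^2, ...}: (0)*(0), {sr, sr^3, ...}: (0)*(0)
so (chi_9 * chi_6) takes values
  {e} -> 4, {r^6} -> -4, {r^1, r^11} -> -sqrt(3), {r^2, r^10} -> -1, {r^3, r^9} -> 0, {r^4, r^8} -> 1, {r^5, r^7} -> sqrt(3), {s, sr^2, ...} -> 0, {sr, sr^3, ...} -> 0.
Now take the inner product of this character with each irreducible chi from the table, <chi_9*chi_6, chi> = (1/24) sum_C |C| (chi_9*chi_6)(C) conj(chi(C)):
  <chi_9*chi_6, chi_1> = (1/24)[1*(4)*conj(1) + 1*(-4)*conj(1) + 2*(-sqrt(3))*conj(1) + 2*(-1)*conj(1) + 2*(0)*conj(1) + 2*(1)*conj(1) + 2*(sqrt(3))*conj(1) + 6*(0)*conj(1) + 6*(0)*conj(1)]
      = (1/24)[(4) + (-4) + (-2*sqrt(3)) + (-2) + (0) + (2) + (2*sqrt(3)) + (0) + (0)] = 0/24 = 0
  <chi_9*chi_6, chi_2> = (1/24)[1*(4)*conj(1) + 1*(-4)*conj(1) + 2*(-sqrt(3))*conj(1) + 2*(-1)*conj(1) + 2*(0)*conj(1) + 2*(1)*conj(1) + 2*(sqrt(3))*conj(1) + 6*(0)*conj(-1) + 6*(0)*conj(-1)]
      = (1/24)[(4) + (-4) + (-2*sqrt(3)) + (-2) + (0) + (2) + (2*sqrt(3)) + (0) + (0)] = 0/24 = 0
  <chi_9*chi_6, chi_3> = (1/24)[1*(4)*conj(1) + 1*(-4)*conj(1) + 2*(-sqrt(3))*conj(-1) + 2*(-1)*conj(1) + 2*(0)*conj(-1) + 2*(1)*conj(1) + 2*(sqrt(3))*conj(-1) + 6*(0)*conj(1) + 6*(0)*conj(-1)]
      = (1/24)[(4) + (-4) + (2*sqrt(3)) + (-2) + (0) + (2) + (-2*sqrt(3)) + (0) + (0)] = 0/24 = 0
  <chi_9*chi_6, chi_4> = (1/24)[1*(4)*conj(1) + 1*(-4)*conj(1) + 2*(-sqrt(3))*conj(-1) + 2*(-1)*conj(1) + 2*(0)*conj(-1) + 2*(1)*conj(1) + 2*(sqrt(3))*conj(-1) + 6*(0)*conj(-1) + 6*(0)*conj(1)]
      = (1/24)[(4) + (-4) + (2*sqrt(3)) + (-2) + (0) + (2) + (-2*sqrt(3)) + (0) + (0)] = 0/24 = 0
  <chi_9*chi_6, chi_5> = (1/24)[1*(4)*conj(2) + 1*(-4)*conj(-2) + 2*(-sqrt(3))*conj(sqrt(3)) + 2*(-1)*conj(1) + 2*(0)*conj(0) + 2*(1)*conj(-1) + 2*(sqrt(3))*conj(-sqrt(3)) + 6*(0)*conj(0) + 6*(0)*conj(0)]
      = (1/24)[(8) + (8) + (-6) + (-2) + (0) + (-2) + (-6) + (0) + (0)] = 0/24 = 0
  <chi_9*chi_6, chi_6> = (1/24)[1*(4)*conj(2) + 1*(-4)*conj(2) + 2*(-sqrt(3))*conj(1) + 2*(-1)*conj(-1) + 2*(0)*conj(-2) + 2*(1)*conj(-1) + 2*(sqrt(3))*conj(1) + 6*(0)*conj(0) + 6*(0)*conj(0)]
      = (1/24)[(8) + (-8) + (-2*sqrt(3)) + (2) + (0) + (-2) + (2*sqrt(3)) + (0) + (0)] = 0/24 = 0
  <chi_9*chi_6, chi_7> = (1/24)[1*(4)*conj(2) + 1*(-4)*conj(-2) + 2*(-sqrt(3))*conj(0) + 2*(-1)*conj(-2) + 2*(0)*conj(0) + 2*(1)*conj(2) + 2*(sqrt(3))*conj(0) + 6*(0)*conj(0) + 6*(0)*conj(0)]
      = (1/24)[(8) + (8) + (0) + (4) + (0) + (4) + (0) + (0) + (0)] = 24/24 = 1
  <chi_9*chi_6, chi_8> = (1/24)[1*(4)*conj(2) + 1*(-4)*conj(2) + 2*(-sqrt(3))*conj(-1) + 2*(-1)*conj(-1) + 2*(0)*conj(2) + 2*(1)*conj(-1) + 2*(sqrt(3))*conj(-1) + 6*(0)*conj(0) + 6*(0)*conj(0)]
      = (1/24)[(8) + (-8) + (2*sqrt(3)) + (2) + (0) + (-2) + (-2*sqrt(3)) + (0) + (0)] = 0/24 = 0
  <chi_9*chi_6, chi_9> = (1/24)[1*(4)*conj(2) + 1*(-4)*conj(-2) + 2*(-sqrt(3))*conj(-sqrt(3)) + 2*(-1)*conj(1) + 2*(0)*conj(0) + 2*(1)*conj(-1) + 2*(sqrt(3))*conj(sqrt(3)) + 6*(0)*conj(0) + 6*(0)*conj(0)]
      = (1/24)[(8) + (8) + (6) + (-2) + (0) + (-2) + (6) + (0) + (0)] = 24/24 = 1
Hence the multiplicities are chi_7: 1, chi_9: 1. Dimension check: dim(chi_9)*dim(chi_6) = 2*2 = 4 and sum (mult * dim) = 1*2 + 1*2 = 4.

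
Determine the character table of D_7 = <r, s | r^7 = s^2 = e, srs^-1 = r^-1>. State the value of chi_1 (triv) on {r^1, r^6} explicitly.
Conjugacy classes: {e} of size 1, {r^1, r^6} of size 2, {r^2, r^5} of size 2, {r^3, r^4} of size 2, {s, sr, ..., sr^6} of size 7.
Character table:
  irrep \ class              {e} (size 1)  {r^1, r^6} (size 2)  {r^2, r^5} (size 2)  {r^3, r^4} (size 2)  {s, sr, ..., sr^6} (size 7)
  chi_1 (triv)               1             1                    1                    1                    1                          
  chi_2 (sign: r->1, s->-1)  1             1                    1                    1                    -1                         
  chi_3 (2d, j=1)            2             2*cos(2*pi/7)        -2*cos(3*pi/7)       -2*cos(pi/7)         0                          
  chi_4 (2d, j=2)            2             -2*cos(3*pi/7)       -2*cos(pi/7)         2*cos(2*pi/7)        0                          
  chi_5 (2d, j=3)            2             -2*cos(pi/7)         2*cos(2*pi/7)        -2*cos(3*pi/7)       0                          

Spot check: chi_1 (triv) on {r^1, r^6} = 1.

Argument: D_7 has order 2*7 = 14 with 5 conjugacy classes, hence 5 irreducibles. Sum of squared dims 1 + 1 + 4 + 4 + 4 = 14 = |G|. Linear characters come from the abelianisation; the 2-dimensional irreps have character r^k -> 2*cos(2*pi*j*k/7), reflections -> 0.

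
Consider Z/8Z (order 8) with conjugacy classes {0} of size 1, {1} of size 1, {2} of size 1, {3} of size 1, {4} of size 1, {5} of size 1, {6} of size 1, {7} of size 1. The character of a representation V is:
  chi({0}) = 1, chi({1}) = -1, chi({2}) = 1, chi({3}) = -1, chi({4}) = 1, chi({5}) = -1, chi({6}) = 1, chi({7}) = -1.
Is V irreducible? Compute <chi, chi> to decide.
Irreducible: <chi, chi> = 1.

Why: <chi, chi> = (1/|G|) sum_C |C| * |chi(C)|^2 = (1/8)[1*|1|^2 + 1*|-1|^2 + 1*|1|^2 + 1*|-1|^2 + 1*|1|^2 + 1*|-1|^2 + 1*|1|^2 + 1*|-1|^2]
  = (1/8)[(1) + (1) + (1) + (1) + (1) + (1) + (1) + (1)] = 8/8 = 1.
(Exp terms are combined using exp(i*s)*conj(exp(i*t)) = exp(i*(s-t)), and sums of them are collapsed using the identity that for every m > 1 the m distinct m-th roots of unity sum to 0, e.g. 1 + exp(2*I*pi/3) + exp(-2*I*pi/3) = 0.)
A character is irreducible iff <chi, chi> = 1, so this representation is irreducible.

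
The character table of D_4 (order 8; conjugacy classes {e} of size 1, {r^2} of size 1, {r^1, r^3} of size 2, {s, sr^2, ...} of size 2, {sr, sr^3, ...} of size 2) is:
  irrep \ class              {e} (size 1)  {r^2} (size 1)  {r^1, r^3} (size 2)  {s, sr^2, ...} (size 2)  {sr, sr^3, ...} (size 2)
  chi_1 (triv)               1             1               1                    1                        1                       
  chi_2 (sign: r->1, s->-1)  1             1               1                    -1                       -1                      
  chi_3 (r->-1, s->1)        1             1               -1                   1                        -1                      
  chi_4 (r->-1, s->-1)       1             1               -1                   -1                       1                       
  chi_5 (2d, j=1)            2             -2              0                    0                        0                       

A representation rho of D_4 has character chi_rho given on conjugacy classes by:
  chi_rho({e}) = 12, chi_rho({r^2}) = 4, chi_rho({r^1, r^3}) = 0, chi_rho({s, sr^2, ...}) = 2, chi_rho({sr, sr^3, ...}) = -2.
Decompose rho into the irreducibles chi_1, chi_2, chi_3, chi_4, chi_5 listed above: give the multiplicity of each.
Multiplicities: chi_1: 2, chi_2: 2, chi_3: 3, chi_4: 1, chi_5: 2.

Derivation: Use <chi_rho, chi> = (1/|G|) sum_C |C| * chi_rho(C) * conj(chi(C)) with |G| = 8 for each irreducible chi in the table:
  <chi_rho, chi_1> = (1/8)[1*(12)*conj(1) + 1*(4)*conj(1) + 2*(0)*conj(1) + 2*(2)*conj(1) + 2*(-2)*conj(1)]
      = (1/8)[(12) + (4) + (0) + (4) + (-4)] = 16/8 = 2
  <chi_rho, chi_2> = (1/8)[1*(12)*conj(1) + 1*(4)*conj(1) + 2*(0)*conj(1) + 2*(2)*conj(-1) + 2*(-2)*conj(-1)]
      = (1/8)[(12) + (4) + (0) + (-4) + (4)] = 16/8 = 2
  <chi_rho, chi_3> = (1/8)[1*(12)*conj(1) + 1*(4)*conj(1) + 2*(0)*conj(-1) + 2*(2)*conj(1) + 2*(-2)*conj(-1)]
      = (1/8)[(12) + (4) + (0) + (4) + (4)] = 24/8 = 3
  <chi_rho, chi_4> = (1/8)[1*(12)*conj(1) + 1*(4)*conj(1) + 2*(0)*conj(-1) + 2*(2)*conj(-1) + 2*(-2)*conj(1)]
      = (1/8)[(12) + (4) + (0) + (-4) + (-4)] = 8/8 = 1
  <chi_rho, chi_5> = (1/8)[1*(12)*conj(2) + 1*(4)*conj(-2) + 2*(0)*conj(0) + 2*(2)*conj(0) + 2*(-2)*conj(0)]
      = (1/8)[(24) + (-8) + (0) + (0) + (0)] = 16/8 = 2
Dimension check: dim(rho) = sum (mult * dim) = 2*1 + 2*1 + 3*1 + 1*1 + 2*2 = 12 = chi_rho(e) = 12.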